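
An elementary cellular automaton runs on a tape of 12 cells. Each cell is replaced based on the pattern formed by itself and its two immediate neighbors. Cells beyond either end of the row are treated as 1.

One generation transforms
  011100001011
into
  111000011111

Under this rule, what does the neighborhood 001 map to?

At position 7 the neighborhood is 001; the next row has 1 there.

1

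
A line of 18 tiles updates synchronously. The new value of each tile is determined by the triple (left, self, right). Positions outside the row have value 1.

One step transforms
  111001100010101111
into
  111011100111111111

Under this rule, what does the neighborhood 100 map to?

0

At position 3 the neighborhood is 100; the next row has 0 there.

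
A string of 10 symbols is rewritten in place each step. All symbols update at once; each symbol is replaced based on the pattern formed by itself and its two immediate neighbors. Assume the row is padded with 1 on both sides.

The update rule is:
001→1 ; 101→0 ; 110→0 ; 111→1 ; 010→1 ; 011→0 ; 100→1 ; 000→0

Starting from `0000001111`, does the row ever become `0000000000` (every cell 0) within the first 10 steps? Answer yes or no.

no

1000010111
0100110011
0111001101
0010110000
1110001001
1101011110
1001001100
0111110011
0011101101
1101000000
step 10 is 1101000000, still not uniform 0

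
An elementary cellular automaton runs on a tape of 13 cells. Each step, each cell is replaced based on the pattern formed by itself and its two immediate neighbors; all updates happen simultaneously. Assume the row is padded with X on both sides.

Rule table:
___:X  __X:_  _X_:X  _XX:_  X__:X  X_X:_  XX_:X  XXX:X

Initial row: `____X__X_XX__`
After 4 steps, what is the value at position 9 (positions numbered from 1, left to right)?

XXX_XX_X__XX_
XXX__X_XX__X_
XXXX_X__XX_X_
XXXX_XX__X_X_
position 9 holds _

_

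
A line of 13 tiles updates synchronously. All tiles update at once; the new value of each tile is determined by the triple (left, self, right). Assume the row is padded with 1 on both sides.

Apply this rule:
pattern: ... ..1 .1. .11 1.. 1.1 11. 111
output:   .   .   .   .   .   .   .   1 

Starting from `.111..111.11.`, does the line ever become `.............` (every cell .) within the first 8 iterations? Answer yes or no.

yes

iteration 1: ..1....1.....
iteration 2: .............
all cells are . at iteration 2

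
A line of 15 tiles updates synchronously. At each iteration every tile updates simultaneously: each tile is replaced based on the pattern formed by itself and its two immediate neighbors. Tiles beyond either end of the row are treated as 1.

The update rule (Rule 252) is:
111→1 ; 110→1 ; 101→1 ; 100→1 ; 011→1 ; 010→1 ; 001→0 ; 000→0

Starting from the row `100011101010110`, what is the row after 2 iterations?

111011111111111

iteration 1: 110011111111111
iteration 2: 111011111111111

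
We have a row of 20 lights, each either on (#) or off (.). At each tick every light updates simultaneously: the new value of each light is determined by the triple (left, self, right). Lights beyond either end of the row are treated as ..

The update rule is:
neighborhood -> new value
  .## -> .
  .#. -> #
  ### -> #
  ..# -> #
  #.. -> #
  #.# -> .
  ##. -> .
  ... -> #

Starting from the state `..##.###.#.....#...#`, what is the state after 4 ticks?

##....#..###########
..#######.#########.
##.#####...#######.#
....###.###.#####..#

....###.###.#####..#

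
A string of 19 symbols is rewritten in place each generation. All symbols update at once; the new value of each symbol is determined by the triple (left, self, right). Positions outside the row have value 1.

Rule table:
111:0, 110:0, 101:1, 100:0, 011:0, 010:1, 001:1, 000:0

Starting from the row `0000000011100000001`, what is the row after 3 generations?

0000010000000001000

generation 1: 0000000100000000010
generation 2: 0000001100000000111
generation 3: 0000010000000001000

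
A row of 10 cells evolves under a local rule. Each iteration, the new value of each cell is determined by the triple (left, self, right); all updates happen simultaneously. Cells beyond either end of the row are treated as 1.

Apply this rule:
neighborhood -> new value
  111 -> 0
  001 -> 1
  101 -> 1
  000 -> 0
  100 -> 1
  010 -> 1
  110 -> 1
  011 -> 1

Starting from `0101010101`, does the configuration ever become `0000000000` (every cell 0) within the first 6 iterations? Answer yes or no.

iteration 1: 1111111111
iteration 2: 0000000000
all cells are 0 at iteration 2

yes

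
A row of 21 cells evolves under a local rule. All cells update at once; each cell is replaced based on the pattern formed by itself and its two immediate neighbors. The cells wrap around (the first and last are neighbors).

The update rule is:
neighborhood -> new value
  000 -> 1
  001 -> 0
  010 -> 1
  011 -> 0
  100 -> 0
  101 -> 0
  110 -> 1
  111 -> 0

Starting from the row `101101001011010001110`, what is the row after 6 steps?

step 1: 100101001001010100010
step 2: 100101001001010101010
step 3: 100101001001010101010  (fixed point — unchanged through step 6)

100101001001010101010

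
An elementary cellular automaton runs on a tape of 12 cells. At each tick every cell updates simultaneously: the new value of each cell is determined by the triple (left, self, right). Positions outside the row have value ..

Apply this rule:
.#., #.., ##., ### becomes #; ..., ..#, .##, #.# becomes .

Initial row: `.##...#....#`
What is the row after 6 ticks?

.......#.#.#

tick 1: ..##..##...#
tick 2: ...##..##..#
tick 3: ....##..##.#
tick 4: .....##..#.#
tick 5: ......##.#.#
tick 6: .......#.#.#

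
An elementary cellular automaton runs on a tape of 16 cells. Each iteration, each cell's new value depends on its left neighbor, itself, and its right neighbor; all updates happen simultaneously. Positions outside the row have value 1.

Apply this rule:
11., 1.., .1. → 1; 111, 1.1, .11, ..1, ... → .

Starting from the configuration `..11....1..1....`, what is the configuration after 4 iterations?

..11..11..11..1.

iteration 1: 1..11...11.11...
iteration 2: 11..11...1..11..
iteration 3: .11..11..11..11.
iteration 4: ..11..11..11..1.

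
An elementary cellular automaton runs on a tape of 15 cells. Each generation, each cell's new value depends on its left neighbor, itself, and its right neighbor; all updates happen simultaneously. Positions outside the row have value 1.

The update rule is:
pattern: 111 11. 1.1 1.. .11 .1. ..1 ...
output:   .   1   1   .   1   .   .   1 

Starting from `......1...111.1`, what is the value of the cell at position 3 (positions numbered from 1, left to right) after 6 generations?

generation 1: .1111...1.1.111
generation 2: 11..1.1..1.11..
generation 3: .1...1....111..
generation 4: 1..1...11.1.1..
generation 5: 1....1.111.1...
generation 6: 1.11..11.11..1.
position 3 holds 1

1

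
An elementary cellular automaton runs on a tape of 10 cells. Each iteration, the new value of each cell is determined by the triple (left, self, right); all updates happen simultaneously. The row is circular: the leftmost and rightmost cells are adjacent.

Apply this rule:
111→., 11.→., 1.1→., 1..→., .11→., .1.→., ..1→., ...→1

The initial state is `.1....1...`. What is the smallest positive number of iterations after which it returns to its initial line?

2

...11...11
.1....1...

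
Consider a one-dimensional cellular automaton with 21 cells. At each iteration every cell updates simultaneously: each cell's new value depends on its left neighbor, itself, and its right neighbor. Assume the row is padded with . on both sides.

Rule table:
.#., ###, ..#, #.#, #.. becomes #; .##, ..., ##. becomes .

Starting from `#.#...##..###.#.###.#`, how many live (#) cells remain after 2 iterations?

iteration 1: ####.#..##.#.###.#.##
iteration 2: .##.####..###.#.###..
count of #: 13

13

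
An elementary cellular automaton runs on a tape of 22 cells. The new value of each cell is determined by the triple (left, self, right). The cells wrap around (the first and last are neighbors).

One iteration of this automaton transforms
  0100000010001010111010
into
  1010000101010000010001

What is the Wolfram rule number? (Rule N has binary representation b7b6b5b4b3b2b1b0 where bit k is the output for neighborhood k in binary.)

position 17: 111 → 1  (bit 7 = 1)
position 18: 110 → 0  (bit 6 = 0)
position 13: 101 → 0  (bit 5 = 0)
position 2: 100 → 1  (bit 4 = 1)
position 16: 011 → 0  (bit 3 = 0)
position 1: 010 → 0  (bit 2 = 0)
position 0: 001 → 1  (bit 1 = 1)
position 3: 000 → 0  (bit 0 = 0)
bits b7..b0 = 10010010 = 146

146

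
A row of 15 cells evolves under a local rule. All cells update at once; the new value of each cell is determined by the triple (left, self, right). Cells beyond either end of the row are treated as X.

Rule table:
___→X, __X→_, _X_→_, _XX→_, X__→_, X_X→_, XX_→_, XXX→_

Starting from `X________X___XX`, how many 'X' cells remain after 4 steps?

__XXXXXX___X___
_________X___X_
_XXXXXXX___X___
_________X___X_
count of X: 2

2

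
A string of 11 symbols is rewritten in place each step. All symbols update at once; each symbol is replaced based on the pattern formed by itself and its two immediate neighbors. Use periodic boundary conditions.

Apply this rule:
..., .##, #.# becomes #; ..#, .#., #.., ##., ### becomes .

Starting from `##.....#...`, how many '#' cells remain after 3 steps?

2

step 1: #..###...#.
step 2: ...#...#..#
step 3: .#...#.....
count of #: 2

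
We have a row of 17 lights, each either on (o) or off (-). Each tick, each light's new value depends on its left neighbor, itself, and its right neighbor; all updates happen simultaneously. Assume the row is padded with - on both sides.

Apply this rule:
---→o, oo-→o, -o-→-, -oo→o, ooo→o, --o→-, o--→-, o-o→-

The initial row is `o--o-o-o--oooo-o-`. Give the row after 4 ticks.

----------oooo---
ooooooooo-oooo-oo
ooooooooo-oooo-oo  (fixed point — unchanged through tick 4)

ooooooooo-oooo-oo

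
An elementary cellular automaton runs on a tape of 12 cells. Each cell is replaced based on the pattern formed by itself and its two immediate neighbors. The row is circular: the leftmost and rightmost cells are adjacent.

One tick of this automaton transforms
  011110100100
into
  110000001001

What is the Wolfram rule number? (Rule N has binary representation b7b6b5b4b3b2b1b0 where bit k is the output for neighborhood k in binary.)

position 2: 111 → 0  (bit 7 = 0)
position 4: 110 → 0  (bit 6 = 0)
position 5: 101 → 0  (bit 5 = 0)
position 7: 100 → 0  (bit 4 = 0)
position 1: 011 → 1  (bit 3 = 1)
position 6: 010 → 0  (bit 2 = 0)
position 0: 001 → 1  (bit 1 = 1)
position 11: 000 → 1  (bit 0 = 1)
bits b7..b0 = 00001011 = 11

11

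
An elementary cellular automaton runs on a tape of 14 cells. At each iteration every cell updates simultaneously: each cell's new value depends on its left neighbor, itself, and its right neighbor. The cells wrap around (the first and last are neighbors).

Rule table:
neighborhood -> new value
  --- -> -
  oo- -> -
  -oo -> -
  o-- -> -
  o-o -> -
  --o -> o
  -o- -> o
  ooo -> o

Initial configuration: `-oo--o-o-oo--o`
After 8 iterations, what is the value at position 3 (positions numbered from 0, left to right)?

----oo-o----oo
---o---o---o--
--oo--oo--oo--
-o---o---o----
oo--oo--oo----
---o---o-----o
--oo--oo----oo
-o---o-----o--
position 3 holds -

-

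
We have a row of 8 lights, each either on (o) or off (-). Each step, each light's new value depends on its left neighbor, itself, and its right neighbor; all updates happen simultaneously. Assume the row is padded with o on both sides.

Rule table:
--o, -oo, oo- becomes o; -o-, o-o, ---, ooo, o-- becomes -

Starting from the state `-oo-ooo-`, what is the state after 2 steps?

-oo-----

-oo-o-o-
-oo-----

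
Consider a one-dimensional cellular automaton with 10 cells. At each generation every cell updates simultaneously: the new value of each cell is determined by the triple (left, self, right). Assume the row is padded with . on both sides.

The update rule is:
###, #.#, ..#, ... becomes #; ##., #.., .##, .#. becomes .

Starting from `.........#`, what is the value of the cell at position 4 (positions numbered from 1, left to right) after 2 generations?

#########.
.#######..
position 4 holds #

#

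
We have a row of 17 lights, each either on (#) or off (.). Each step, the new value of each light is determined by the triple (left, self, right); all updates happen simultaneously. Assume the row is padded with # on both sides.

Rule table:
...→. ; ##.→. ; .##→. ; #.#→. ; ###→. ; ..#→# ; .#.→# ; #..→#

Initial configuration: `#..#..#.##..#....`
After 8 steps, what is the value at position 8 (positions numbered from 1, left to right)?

.######...####..#
.......#.#....##.
#.....##.##..#...
.#...#.....####.#
.##.###...#......
.......#.###....#
#.....##....#..#.
.#...#..#..#####.
position 8 holds .

.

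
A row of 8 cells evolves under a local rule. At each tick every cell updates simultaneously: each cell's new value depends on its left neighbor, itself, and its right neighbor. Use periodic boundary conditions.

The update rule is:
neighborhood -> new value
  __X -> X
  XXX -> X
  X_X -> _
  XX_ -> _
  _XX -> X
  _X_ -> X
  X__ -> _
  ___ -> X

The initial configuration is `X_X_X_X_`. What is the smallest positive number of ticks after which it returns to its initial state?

X_X_X_X_

1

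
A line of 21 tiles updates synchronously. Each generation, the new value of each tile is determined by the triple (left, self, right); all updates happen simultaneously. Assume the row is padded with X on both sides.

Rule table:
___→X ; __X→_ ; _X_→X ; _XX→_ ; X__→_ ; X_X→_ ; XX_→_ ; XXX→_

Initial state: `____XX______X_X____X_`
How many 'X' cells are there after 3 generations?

_XX____XXXX_X_X_XX_X_
____XX______X_X____X_  (repeats generation 0; period 2)
generation 3: _XX____XXXX_X_X_XX_X_
count of X: 11

11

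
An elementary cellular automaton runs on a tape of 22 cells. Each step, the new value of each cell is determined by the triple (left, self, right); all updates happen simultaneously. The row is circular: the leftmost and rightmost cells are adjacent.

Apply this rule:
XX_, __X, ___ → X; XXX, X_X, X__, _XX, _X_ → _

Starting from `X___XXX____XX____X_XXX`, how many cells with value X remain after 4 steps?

11

X_XX__X_XXX_X_XXX_____
___X_X____X_____X_XXXX
_XX____XXX__XXXX_____X
__X_XXX__X_X___X_XXXX_
count of X: 11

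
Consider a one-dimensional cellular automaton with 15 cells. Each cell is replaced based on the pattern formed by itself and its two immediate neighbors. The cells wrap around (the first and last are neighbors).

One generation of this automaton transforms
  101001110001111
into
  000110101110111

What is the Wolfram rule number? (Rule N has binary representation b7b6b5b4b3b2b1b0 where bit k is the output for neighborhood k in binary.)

147

position 6: 111 → 1  (bit 7 = 1)
position 0: 110 → 0  (bit 6 = 0)
position 1: 101 → 0  (bit 5 = 0)
position 3: 100 → 1  (bit 4 = 1)
position 5: 011 → 0  (bit 3 = 0)
position 2: 010 → 0  (bit 2 = 0)
position 4: 001 → 1  (bit 1 = 1)
position 9: 000 → 1  (bit 0 = 1)
bits b7..b0 = 10010011 = 147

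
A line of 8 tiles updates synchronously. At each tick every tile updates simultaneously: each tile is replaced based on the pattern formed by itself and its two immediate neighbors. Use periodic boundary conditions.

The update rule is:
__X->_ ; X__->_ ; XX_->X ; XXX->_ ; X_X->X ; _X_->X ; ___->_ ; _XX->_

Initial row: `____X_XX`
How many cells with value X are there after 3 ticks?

____XX_X
_____XXX
_______X
count of X: 1

1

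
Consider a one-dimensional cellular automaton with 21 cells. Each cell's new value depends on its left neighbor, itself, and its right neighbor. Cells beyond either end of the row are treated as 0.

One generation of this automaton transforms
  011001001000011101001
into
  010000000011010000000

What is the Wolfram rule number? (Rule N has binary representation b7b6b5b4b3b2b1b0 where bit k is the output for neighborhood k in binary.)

position 14: 111 → 0  (bit 7 = 0)
position 2: 110 → 0  (bit 6 = 0)
position 16: 101 → 0  (bit 5 = 0)
position 3: 100 → 0  (bit 4 = 0)
position 1: 011 → 1  (bit 3 = 1)
position 5: 010 → 0  (bit 2 = 0)
position 0: 001 → 0  (bit 1 = 0)
position 10: 000 → 1  (bit 0 = 1)
bits b7..b0 = 00001001 = 9

9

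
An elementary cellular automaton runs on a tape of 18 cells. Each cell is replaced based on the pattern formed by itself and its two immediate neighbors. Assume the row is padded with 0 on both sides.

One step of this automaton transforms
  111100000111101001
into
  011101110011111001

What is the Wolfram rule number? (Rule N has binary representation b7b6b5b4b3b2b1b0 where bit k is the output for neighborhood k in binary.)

position 1: 111 → 1  (bit 7 = 1)
position 3: 110 → 1  (bit 6 = 1)
position 13: 101 → 1  (bit 5 = 1)
position 4: 100 → 0  (bit 4 = 0)
position 0: 011 → 0  (bit 3 = 0)
position 14: 010 → 1  (bit 2 = 1)
position 8: 001 → 0  (bit 1 = 0)
position 5: 000 → 1  (bit 0 = 1)
bits b7..b0 = 11100101 = 229

229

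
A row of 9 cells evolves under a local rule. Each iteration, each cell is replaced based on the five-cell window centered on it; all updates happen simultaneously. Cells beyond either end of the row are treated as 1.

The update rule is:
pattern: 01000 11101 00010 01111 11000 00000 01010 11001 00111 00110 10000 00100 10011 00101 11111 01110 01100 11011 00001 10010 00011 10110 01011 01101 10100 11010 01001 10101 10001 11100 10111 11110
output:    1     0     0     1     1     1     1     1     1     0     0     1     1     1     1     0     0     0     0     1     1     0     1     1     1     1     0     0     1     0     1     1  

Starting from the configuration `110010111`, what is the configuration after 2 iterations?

101111111
001111111

001111111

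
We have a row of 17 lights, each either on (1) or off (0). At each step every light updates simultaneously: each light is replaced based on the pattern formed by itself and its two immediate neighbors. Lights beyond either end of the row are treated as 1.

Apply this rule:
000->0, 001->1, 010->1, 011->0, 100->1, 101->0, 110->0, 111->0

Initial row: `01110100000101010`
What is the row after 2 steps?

00000110001101010
10001001010001010

10001001010001010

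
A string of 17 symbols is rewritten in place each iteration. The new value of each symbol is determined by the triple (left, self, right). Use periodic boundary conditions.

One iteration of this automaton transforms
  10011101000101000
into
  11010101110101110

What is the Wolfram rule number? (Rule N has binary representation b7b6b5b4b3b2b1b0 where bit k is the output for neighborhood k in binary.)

93

position 4: 111 → 0  (bit 7 = 0)
position 5: 110 → 1  (bit 6 = 1)
position 6: 101 → 0  (bit 5 = 0)
position 1: 100 → 1  (bit 4 = 1)
position 3: 011 → 1  (bit 3 = 1)
position 0: 010 → 1  (bit 2 = 1)
position 2: 001 → 0  (bit 1 = 0)
position 9: 000 → 1  (bit 0 = 1)
bits b7..b0 = 01011101 = 93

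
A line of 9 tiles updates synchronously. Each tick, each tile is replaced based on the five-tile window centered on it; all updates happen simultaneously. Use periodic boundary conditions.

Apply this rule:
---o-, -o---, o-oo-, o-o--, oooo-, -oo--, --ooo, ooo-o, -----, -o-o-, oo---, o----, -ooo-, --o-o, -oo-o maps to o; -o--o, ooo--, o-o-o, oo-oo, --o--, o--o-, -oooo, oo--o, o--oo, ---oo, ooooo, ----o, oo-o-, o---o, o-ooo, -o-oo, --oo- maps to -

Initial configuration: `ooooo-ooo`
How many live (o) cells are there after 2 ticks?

---oo----
o---ooooo
count of o: 6

6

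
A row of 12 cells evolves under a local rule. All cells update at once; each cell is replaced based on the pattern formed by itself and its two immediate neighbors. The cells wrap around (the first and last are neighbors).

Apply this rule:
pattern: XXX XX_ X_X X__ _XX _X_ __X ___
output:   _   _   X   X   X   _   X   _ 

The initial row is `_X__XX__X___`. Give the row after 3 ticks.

XX_XXX_X_XX_

X_XXX_XX_X__
_XX__XX_X_XX
XX_XXX_X_XX_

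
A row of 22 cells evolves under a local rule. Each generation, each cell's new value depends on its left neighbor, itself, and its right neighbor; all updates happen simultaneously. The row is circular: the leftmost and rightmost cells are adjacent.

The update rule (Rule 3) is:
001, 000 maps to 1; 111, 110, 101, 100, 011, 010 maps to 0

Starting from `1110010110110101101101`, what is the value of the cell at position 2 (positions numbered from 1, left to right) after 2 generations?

1

0000100000000000000000
1111001111111111111111
position 2 holds 1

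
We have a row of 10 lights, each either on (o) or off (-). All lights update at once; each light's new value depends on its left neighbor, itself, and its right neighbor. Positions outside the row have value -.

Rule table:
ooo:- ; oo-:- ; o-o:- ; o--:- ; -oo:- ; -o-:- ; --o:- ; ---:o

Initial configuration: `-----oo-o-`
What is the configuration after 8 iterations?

-----ooooo

iteration 1: oooo------
iteration 2: -----ooooo
iteration 3: oooo------  (repeats iteration 1; period 2)
iteration 8: -----ooooo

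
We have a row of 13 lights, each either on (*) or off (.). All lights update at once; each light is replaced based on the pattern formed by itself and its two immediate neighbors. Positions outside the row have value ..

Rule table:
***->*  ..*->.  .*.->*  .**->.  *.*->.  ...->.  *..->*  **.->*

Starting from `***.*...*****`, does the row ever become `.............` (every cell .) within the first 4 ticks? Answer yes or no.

tick 1: .**.**...****
tick 2: ..*..**...***
tick 3: ..**..**...**
tick 4: ...**..**...*
tick 4 is ...**..**...*, still not uniform .

no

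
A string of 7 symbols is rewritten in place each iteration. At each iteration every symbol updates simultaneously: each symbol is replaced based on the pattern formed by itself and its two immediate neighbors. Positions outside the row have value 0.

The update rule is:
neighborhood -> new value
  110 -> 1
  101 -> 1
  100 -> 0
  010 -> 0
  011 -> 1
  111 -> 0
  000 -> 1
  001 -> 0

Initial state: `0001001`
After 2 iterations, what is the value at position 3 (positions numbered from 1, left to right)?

0

1100000
1101111
position 3 holds 0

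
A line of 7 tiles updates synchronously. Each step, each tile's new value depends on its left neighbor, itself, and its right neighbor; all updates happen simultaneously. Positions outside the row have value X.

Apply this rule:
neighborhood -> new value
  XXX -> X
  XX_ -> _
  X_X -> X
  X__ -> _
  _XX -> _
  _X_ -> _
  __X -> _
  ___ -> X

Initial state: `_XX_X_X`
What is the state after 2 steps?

____X_X

X__X_X_
____X_X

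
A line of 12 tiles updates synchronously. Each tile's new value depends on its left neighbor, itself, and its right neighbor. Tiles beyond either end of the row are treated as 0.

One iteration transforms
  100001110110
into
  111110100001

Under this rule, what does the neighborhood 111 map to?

At position 6 the neighborhood is 111; the next row has 1 there.

1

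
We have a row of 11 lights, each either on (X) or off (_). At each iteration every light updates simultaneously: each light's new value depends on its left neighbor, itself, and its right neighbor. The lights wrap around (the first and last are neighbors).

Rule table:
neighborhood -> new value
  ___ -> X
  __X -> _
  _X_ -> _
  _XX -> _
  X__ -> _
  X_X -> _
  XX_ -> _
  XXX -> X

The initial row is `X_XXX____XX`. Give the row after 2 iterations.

_X_________

___X__XX__X
_X_________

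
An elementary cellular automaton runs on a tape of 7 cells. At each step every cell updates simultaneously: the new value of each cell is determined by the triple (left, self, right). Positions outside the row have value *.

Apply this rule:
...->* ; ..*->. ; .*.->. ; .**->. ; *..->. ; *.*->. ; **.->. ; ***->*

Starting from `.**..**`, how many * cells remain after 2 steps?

4

......*
.****..
count of *: 4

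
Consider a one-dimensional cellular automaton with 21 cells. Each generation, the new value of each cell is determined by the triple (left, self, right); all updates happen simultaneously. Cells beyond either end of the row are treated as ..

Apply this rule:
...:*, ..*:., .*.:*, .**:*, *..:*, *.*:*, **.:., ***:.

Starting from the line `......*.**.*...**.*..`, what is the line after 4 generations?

*...********.****.*..

generation 1: *****.***.****.*.****
generation 2: *....**..**...****...
generation 3: ****.*.*.*.**.*...***
generation 4: *...********.****.*..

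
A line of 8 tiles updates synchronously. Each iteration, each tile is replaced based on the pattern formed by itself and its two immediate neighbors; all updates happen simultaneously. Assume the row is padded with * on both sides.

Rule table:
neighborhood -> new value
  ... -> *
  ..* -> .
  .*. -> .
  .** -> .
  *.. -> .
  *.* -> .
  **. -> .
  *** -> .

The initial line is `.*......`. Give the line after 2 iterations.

.*......

iteration 1: ...****.
iteration 2: .*......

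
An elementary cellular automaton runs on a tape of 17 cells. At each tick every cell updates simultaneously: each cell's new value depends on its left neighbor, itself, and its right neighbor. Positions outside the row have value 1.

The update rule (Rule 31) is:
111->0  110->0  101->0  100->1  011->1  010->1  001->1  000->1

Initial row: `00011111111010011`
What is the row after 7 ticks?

11111110000000011

tick 1: 11110000000011110
tick 2: 00001111111110000
tick 3: 11111000000001111
tick 4: 00000111111111000
tick 5: 11111100000000111
tick 6: 00000011111111100
tick 7: 11111110000000011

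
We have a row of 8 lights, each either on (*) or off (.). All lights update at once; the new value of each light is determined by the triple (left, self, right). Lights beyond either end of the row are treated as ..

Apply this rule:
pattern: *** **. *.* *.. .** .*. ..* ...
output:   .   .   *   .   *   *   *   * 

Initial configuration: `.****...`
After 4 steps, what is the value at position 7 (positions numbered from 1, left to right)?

*

step 1: **....**
step 2: *..****.
step 3: *.**....
step 4: ***..***
position 7 holds *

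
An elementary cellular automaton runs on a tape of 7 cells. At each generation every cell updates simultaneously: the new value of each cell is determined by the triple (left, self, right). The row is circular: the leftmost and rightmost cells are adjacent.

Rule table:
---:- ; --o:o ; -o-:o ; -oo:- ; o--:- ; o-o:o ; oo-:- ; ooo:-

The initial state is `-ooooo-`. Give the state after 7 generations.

-o-----

o------
o-----o
-----o-
----oo-
---o---
--oo---
-o-----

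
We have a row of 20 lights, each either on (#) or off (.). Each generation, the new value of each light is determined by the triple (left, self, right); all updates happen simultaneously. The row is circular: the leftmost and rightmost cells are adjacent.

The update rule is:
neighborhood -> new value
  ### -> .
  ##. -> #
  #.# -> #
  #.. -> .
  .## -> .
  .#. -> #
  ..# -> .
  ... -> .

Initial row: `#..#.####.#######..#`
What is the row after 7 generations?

#..##...##......#...
#...#....#......#...
#...#....#......#...  (fixed point — unchanged through generation 7)

#...#....#......#...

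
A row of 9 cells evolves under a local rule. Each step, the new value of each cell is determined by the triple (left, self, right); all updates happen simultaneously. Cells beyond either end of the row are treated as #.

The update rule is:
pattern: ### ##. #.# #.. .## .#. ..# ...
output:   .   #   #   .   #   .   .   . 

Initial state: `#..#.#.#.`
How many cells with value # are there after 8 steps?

1

step 1: #...#.#.#
step 2: #....#.##
step 3: #.....##.
step 4: #.....###
step 5: #.....#..
step 6: #........
step 7: #........  (fixed point — unchanged through step 8)
count of #: 1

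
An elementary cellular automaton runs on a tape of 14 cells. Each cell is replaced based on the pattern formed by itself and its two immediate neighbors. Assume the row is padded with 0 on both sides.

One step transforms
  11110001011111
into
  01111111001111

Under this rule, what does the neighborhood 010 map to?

At position 7 the neighborhood is 010; the next row has 1 there.

1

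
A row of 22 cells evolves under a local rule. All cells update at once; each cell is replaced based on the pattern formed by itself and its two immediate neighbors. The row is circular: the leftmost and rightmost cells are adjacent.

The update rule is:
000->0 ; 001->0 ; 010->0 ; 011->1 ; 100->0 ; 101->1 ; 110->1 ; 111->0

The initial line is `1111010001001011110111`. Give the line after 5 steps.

0001100000000110011100
0001100000000110010100
0001100000000110001000
0001100000000110000000
0001100000000110000000

0001100000000110000000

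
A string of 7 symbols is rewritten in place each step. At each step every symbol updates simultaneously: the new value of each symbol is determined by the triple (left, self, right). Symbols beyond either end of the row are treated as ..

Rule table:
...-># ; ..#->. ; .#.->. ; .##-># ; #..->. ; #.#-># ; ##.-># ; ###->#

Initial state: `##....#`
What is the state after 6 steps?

######.

##.##..
#####.#
######.
######.  (fixed point — unchanged through step 6)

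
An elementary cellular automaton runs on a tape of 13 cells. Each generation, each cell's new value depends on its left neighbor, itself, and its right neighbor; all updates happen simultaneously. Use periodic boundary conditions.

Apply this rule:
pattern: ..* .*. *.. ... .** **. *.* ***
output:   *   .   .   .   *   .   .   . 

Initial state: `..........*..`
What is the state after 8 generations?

..*..........

.........*...
........*....
.......*.....
......*......
.....*.......
....*........
...*.........
..*..........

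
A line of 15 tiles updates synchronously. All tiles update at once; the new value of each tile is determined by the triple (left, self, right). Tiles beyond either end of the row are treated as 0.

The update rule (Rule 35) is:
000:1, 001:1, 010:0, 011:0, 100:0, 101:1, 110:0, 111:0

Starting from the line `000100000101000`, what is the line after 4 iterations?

000001000010010

111001111010011
000010000100100
111100111001001
000001000010010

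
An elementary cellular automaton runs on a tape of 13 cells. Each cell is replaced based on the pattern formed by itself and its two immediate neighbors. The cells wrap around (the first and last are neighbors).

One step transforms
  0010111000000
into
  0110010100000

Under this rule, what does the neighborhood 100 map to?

1

At position 7 the neighborhood is 100; the next row has 1 there.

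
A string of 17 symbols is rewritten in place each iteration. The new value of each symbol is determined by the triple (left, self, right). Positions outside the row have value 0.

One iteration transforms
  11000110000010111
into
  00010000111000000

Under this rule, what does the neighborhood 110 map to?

At position 1 the neighborhood is 110; the next row has 0 there.

0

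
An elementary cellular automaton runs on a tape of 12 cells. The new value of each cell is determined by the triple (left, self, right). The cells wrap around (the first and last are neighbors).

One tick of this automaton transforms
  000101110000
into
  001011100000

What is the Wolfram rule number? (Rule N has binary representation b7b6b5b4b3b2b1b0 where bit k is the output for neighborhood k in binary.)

position 6: 111 → 1  (bit 7 = 1)
position 7: 110 → 0  (bit 6 = 0)
position 4: 101 → 1  (bit 5 = 1)
position 8: 100 → 0  (bit 4 = 0)
position 5: 011 → 1  (bit 3 = 1)
position 3: 010 → 0  (bit 2 = 0)
position 2: 001 → 1  (bit 1 = 1)
position 0: 000 → 0  (bit 0 = 0)
bits b7..b0 = 10101010 = 170

170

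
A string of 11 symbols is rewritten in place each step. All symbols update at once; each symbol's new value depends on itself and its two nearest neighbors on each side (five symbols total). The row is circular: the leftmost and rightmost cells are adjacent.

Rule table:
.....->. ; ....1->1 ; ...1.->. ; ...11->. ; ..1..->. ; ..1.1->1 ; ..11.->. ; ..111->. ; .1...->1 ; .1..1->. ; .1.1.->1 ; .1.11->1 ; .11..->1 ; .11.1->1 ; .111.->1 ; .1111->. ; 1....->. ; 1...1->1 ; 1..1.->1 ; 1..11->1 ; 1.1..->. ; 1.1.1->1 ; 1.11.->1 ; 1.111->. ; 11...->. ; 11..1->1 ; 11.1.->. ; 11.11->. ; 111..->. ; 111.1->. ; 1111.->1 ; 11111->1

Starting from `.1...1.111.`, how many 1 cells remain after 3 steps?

1.11.11.1.1
1.11.11.111
..11.11...1
count of 1: 5

5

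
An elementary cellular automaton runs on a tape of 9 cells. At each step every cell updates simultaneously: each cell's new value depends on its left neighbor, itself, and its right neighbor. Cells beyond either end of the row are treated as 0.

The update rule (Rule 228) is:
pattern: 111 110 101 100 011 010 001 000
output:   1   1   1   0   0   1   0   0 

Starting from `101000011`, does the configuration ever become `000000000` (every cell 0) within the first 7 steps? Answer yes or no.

111000001
011000001
001000001
001000001  (fixed point — unchanged through step 7)
step 7 is 001000001, still not uniform 0

no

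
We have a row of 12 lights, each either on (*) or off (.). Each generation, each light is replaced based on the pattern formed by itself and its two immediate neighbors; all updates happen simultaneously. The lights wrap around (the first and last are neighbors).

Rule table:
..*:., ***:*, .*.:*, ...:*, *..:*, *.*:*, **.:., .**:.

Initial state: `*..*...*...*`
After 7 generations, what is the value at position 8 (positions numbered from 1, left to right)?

generation 1: .*.***.***..
generation 2: .**.*.*.*.**
generation 3: *..*******..
generation 4: **..*****.*.
generation 5: ..*..***.***
generation 6: *.**..*.*.*.
generation 7: **..*.******
position 8 holds *

*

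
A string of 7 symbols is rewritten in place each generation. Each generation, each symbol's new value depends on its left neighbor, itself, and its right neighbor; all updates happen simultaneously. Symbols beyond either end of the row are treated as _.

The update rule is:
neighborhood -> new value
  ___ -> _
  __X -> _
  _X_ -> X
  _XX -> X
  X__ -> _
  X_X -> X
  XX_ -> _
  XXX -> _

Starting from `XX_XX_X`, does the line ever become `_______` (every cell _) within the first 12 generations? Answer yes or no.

X_XX_XX
XXX_XX_
X__XX__
X__X___
X__X___  (fixed point — unchanged through generation 12)
generation 12 is X__X___, still not uniform _

no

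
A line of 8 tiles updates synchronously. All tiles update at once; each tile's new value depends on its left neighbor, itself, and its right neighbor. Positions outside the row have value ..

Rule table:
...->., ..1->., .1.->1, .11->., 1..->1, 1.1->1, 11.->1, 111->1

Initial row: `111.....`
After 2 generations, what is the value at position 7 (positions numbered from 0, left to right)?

generation 1: .111....
generation 2: ..111...
position 7 holds .

.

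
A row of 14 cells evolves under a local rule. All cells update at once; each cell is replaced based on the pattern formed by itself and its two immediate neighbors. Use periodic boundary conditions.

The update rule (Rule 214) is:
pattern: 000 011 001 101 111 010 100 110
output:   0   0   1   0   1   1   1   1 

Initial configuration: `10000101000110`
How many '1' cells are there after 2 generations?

11001101101010
01110100101010
count of 1: 7

7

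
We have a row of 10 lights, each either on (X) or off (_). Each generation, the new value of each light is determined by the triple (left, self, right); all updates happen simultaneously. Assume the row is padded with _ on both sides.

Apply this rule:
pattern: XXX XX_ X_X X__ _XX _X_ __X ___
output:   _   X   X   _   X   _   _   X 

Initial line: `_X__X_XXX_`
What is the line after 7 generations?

XX______X_

_____XX_X_
XXXX_XXX__
X__XXX_X_X
___X_XX_X_
XX__XXXX__
XX__X__X_X
XX______X_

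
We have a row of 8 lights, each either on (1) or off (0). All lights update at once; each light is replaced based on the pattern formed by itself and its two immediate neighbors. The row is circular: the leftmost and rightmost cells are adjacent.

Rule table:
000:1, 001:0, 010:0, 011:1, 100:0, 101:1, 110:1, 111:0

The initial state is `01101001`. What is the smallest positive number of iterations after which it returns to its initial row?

4

11110000
10010110
00001111
01101001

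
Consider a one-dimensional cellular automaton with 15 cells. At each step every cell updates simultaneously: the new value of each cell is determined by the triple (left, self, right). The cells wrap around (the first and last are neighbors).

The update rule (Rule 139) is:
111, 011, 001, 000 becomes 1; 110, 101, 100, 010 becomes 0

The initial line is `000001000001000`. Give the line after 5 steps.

111110011110011
111100111100111
111001111001111
110011110011111
100111100111111

100111100111111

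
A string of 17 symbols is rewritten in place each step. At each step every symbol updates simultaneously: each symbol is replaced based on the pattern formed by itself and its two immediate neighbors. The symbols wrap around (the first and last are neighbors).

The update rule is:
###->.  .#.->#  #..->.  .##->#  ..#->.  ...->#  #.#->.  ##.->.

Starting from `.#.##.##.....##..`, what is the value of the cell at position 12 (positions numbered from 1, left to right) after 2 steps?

.#.#..#..###.#..#
.#.#..#..#...#..#
position 12 holds .

.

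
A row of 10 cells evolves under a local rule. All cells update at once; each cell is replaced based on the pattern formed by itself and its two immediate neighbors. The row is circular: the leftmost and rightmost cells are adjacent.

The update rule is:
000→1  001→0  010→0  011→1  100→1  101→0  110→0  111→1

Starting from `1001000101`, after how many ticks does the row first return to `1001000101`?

0100110001
0010101100
1000001011
0111100011
0111011010
0110010001
0101001100
0000101011
1110000010
1101111000
1001110110
0101100100
0001010011
1100001010
1011100000
0011011110
1010011101
0001011001
1100010100
1011000010
0010111000
1000110111
0110100111
0100010110
0011000101
1010110000
0000101110
1110001101
1101101001
1001000101

30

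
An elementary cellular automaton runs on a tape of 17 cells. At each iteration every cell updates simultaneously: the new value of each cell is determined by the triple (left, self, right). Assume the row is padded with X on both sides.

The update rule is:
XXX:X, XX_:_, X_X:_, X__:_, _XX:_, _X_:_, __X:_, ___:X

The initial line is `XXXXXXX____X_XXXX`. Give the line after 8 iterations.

iteration 1: XXXXXX__XX____XXX
iteration 2: XXXXX______XX__XX
iteration 3: XXXX__XXXX______X
iteration 4: XXX____XX__XXXX__
iteration 5: XX__XX______XX___
iteration 6: X______XXXX____X_
iteration 7: __XXXX__XX__XX___
iteration 8: ___XX__________X_

___XX__________X_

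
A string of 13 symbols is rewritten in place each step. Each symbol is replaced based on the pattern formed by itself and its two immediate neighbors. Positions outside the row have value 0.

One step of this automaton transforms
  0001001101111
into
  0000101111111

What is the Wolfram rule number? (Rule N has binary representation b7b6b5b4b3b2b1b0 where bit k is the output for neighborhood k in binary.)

position 10: 111 → 1  (bit 7 = 1)
position 7: 110 → 1  (bit 6 = 1)
position 8: 101 → 1  (bit 5 = 1)
position 4: 100 → 1  (bit 4 = 1)
position 6: 011 → 1  (bit 3 = 1)
position 3: 010 → 0  (bit 2 = 0)
position 2: 001 → 0  (bit 1 = 0)
position 0: 000 → 0  (bit 0 = 0)
bits b7..b0 = 11111000 = 248

248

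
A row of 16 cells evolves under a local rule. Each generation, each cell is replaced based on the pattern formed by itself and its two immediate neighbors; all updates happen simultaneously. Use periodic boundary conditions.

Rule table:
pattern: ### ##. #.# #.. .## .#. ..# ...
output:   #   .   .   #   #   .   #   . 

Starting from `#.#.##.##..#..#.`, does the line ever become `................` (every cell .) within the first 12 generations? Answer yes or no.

no

generation 1: ....#..#.##.##..
generation 2: ...#.##..#..#.#.
generation 3: ..#..#.##.##...#
generation 4: ##.##..#..#.#.#.
generation 5: #..#.##.##......
generation 6: .##..#..#.#....#
generation 7: .#.##.##...#..#.
generation 8: #..#..#.#.#.##.#
generation 9: .##.##......#..#
generation 10: .#..#.#....#.##.
generation 11: #.##...#..#..#.#
generation 12: ..#.#.#.##.##..#
generation 12 is ..#.#.#.##.##..#, still not uniform .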